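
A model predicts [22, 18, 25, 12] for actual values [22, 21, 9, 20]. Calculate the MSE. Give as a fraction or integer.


MSE = (1/4) * ((22-22)^2=0 + (21-18)^2=9 + (9-25)^2=256 + (20-12)^2=64). Sum = 329. MSE = 329/4.

329/4


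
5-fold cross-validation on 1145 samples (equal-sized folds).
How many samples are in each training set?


Each validation fold has 1145/5 = 229 samples. Training set = 1145 - 229 = 916.

916


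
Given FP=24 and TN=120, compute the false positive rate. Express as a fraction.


FPR = FP / (FP + TN) = 24 / 144 = 1/6.

1/6


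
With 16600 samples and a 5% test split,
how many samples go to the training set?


Test set = 16600 * 5% = 830. Training set = 16600 - 830 = 15770.

15770


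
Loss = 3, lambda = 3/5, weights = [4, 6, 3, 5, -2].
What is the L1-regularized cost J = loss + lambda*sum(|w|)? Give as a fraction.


L1 norm = sum(|w|) = 20. J = 3 + 3/5 * 20 = 15.

15


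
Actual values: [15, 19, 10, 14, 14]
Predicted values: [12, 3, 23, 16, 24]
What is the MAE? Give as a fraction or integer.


MAE = (1/5) * (|15-12|=3 + |19-3|=16 + |10-23|=13 + |14-16|=2 + |14-24|=10). Sum = 44. MAE = 44/5.

44/5


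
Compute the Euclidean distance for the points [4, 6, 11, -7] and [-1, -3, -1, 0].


d = sqrt(sum of squared differences). (4--1)^2=25, (6--3)^2=81, (11--1)^2=144, (-7-0)^2=49. Sum = 299.

sqrt(299)


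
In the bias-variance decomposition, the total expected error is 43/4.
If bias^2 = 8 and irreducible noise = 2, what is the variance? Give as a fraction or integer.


Total error = bias^2 + variance + irreducible noise. So variance = 43/4 - 8 - 2 = 3/4.

3/4


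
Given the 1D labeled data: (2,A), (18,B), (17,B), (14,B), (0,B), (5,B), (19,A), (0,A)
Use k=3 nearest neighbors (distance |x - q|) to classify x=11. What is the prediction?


Distances: |2-11|=9, |18-11|=7, |17-11|=6, |14-11|=3, |0-11|=11, |5-11|=6, |19-11|=8, |0-11|=11. 3 nearest: (14,B), (17,B), (5,B). Counts: {'B': 3}. Majority class: B.

B


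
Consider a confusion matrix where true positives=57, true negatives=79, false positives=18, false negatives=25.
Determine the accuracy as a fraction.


Accuracy = (TP + TN) / (TP + TN + FP + FN) = (57 + 79) / 179 = 136/179.

136/179


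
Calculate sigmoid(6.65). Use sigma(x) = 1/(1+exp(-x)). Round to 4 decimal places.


sigma(6.65) = 1/(1+e^(-6.65)) = 1/(1+0.001294) = 1/1.001294 = 0.9987.

0.9987


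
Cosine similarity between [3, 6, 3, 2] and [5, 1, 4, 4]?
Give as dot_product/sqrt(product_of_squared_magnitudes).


dot = 41. |a|^2 = 58, |b|^2 = 58. cos = 41/sqrt(3364).

41/sqrt(3364)


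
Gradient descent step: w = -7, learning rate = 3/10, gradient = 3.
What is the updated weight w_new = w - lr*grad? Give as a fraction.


w_new = -7 - 3/10 * 3 = -7 - 9/10 = -79/10.

-79/10


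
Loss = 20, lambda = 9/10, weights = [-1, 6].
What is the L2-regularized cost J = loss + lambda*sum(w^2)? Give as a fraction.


L2 sq norm = sum(w^2) = 37. J = 20 + 9/10 * 37 = 533/10.

533/10


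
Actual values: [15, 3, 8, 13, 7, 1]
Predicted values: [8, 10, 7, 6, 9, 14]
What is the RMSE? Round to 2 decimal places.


MSE = 53.5000. RMSE = sqrt(53.5000) = 7.31.

7.31


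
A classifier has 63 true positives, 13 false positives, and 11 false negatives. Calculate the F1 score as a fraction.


Precision = 63/76 = 63/76. Recall = 63/74 = 63/74. F1 = 2*P*R/(P+R) = 21/25.

21/25


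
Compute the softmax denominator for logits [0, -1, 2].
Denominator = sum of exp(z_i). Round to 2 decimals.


Denom = e^0=1.0000 + e^-1=0.3679 + e^2=7.3891. Sum = 8.7570, which rounds to 8.76.

8.76


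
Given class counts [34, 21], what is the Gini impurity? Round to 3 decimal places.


Total = 55. Proportions: 34/55, 21/55. sum(p_i^2) = 0.5279. Gini = 1 - 0.5279 = 0.4721, which rounds to 0.472.

0.472


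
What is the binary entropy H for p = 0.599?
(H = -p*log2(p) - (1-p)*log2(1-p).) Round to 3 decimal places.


H = -0.599*log2(0.599) - 0.401*log2(0.401) = 0.972.

0.972


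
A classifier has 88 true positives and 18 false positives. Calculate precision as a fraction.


Precision = TP / (TP + FP) = 88 / 106 = 44/53.

44/53


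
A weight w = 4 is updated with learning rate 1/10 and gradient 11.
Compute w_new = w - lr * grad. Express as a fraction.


w_new = 4 - 1/10 * 11 = 4 - 11/10 = 29/10.

29/10


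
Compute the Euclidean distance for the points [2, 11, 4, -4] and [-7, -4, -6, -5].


d = sqrt(sum of squared differences). (2--7)^2=81, (11--4)^2=225, (4--6)^2=100, (-4--5)^2=1. Sum = 407.

sqrt(407)


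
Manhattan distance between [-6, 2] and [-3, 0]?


d = sum of absolute differences: |-6--3|=3 + |2-0|=2 = 5.

5


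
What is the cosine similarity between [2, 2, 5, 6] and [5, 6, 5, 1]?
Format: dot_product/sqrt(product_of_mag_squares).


dot = 53. |a|^2 = 69, |b|^2 = 87. cos = 53/sqrt(6003).

53/sqrt(6003)


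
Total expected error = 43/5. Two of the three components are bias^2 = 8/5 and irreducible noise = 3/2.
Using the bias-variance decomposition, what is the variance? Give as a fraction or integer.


Total error = bias^2 + variance + irreducible noise. So variance = 43/5 - 8/5 - 3/2 = 11/2.

11/2


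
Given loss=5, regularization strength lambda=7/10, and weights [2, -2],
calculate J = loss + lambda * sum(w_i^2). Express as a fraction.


L2 sq norm = sum(w^2) = 8. J = 5 + 7/10 * 8 = 53/5.

53/5


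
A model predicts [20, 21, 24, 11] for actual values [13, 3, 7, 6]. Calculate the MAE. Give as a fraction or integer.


MAE = (1/4) * (|13-20|=7 + |3-21|=18 + |7-24|=17 + |6-11|=5). Sum = 47. MAE = 47/4.

47/4


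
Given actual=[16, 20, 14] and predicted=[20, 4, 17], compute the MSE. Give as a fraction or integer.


MSE = (1/3) * ((16-20)^2=16 + (20-4)^2=256 + (14-17)^2=9). Sum = 281. MSE = 281/3.

281/3


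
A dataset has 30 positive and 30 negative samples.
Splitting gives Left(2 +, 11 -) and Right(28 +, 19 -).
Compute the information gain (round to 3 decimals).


H(parent) = 1.0000. H(left) = 0.6194, H(right) = 0.9734. Weighted = (13/60)*0.6194 + (47/60)*0.9734 = 0.8967. IG = 1.0000 - 0.8967 = 0.1033, which rounds to 0.103.

0.103


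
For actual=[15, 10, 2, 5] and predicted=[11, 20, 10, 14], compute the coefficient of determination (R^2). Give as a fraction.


Mean(y) = 8. SS_res = 261. SS_tot = 98. R^2 = 1 - 261/(98) = -163/98.

-163/98


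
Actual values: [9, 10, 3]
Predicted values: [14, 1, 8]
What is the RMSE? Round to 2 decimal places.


MSE = 43.6667. RMSE = sqrt(43.6667) = 6.61.

6.61


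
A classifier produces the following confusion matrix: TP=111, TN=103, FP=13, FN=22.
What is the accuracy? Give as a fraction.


Accuracy = (TP + TN) / (TP + TN + FP + FN) = (111 + 103) / 249 = 214/249.

214/249


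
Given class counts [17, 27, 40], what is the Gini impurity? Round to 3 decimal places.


Total = 84. Proportions: 17/84, 27/84, 40/84. sum(p_i^2) = 0.3710. Gini = 1 - 0.3710 = 0.6290, which rounds to 0.629.

0.629


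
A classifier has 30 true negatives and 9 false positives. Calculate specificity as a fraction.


Specificity = TN / (TN + FP) = 30 / 39 = 10/13.

10/13


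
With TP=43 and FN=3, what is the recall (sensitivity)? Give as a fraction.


Recall = TP / (TP + FN) = 43 / 46 = 43/46.

43/46


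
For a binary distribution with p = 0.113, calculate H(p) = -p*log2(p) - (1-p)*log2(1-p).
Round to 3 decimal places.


H = -0.113*log2(0.113) - 0.887*log2(0.887) = 0.509.

0.509


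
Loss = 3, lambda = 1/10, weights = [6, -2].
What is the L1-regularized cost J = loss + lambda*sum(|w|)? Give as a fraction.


L1 norm = sum(|w|) = 8. J = 3 + 1/10 * 8 = 19/5.

19/5


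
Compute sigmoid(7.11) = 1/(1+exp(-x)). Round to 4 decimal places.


sigma(7.11) = 1/(1+e^(-7.11)) = 1/(1+0.000817) = 1/1.000817 = 0.9992.

0.9992


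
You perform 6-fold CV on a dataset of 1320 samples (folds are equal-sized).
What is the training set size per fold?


Each validation fold has 1320/6 = 220 samples. Training set = 1320 - 220 = 1100.

1100


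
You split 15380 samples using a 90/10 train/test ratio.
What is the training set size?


Test set = 15380 * 10% = 1538. Training set = 15380 - 1538 = 13842.

13842


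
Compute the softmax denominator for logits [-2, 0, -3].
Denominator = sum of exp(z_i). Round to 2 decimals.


Denom = e^-2=0.1353 + e^0=1.0000 + e^-3=0.0498. Sum = 1.1851, which rounds to 1.19.

1.19


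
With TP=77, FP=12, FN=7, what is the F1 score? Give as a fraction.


Precision = 77/89 = 77/89. Recall = 77/84 = 11/12. F1 = 2*P*R/(P+R) = 154/173.

154/173


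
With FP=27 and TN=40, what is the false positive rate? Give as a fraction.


FPR = FP / (FP + TN) = 27 / 67 = 27/67.

27/67


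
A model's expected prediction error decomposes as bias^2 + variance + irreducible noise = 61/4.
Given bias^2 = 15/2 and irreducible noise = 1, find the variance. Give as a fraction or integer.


Total error = bias^2 + variance + irreducible noise. So variance = 61/4 - 15/2 - 1 = 27/4.

27/4


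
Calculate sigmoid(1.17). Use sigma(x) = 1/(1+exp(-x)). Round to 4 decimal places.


sigma(1.17) = 1/(1+e^(-1.17)) = 1/(1+0.310367) = 1/1.310367 = 0.7631.

0.7631


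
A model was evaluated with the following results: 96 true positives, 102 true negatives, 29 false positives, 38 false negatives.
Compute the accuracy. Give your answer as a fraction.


Accuracy = (TP + TN) / (TP + TN + FP + FN) = (96 + 102) / 265 = 198/265.

198/265


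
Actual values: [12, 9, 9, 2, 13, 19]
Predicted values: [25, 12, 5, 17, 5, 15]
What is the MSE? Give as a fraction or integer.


MSE = (1/6) * ((12-25)^2=169 + (9-12)^2=9 + (9-5)^2=16 + (2-17)^2=225 + (13-5)^2=64 + (19-15)^2=16). Sum = 499. MSE = 499/6.

499/6


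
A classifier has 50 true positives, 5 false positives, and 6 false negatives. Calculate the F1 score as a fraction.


Precision = 50/55 = 10/11. Recall = 50/56 = 25/28. F1 = 2*P*R/(P+R) = 100/111.

100/111


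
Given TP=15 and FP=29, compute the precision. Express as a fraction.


Precision = TP / (TP + FP) = 15 / 44 = 15/44.

15/44


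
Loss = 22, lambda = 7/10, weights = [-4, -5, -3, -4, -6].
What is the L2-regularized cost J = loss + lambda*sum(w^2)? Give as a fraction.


L2 sq norm = sum(w^2) = 102. J = 22 + 7/10 * 102 = 467/5.

467/5


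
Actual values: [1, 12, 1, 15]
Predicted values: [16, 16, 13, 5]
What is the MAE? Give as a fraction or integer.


MAE = (1/4) * (|1-16|=15 + |12-16|=4 + |1-13|=12 + |15-5|=10). Sum = 41. MAE = 41/4.

41/4


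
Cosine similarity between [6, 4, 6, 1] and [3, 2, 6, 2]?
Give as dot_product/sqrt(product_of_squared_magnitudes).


dot = 64. |a|^2 = 89, |b|^2 = 53. cos = 64/sqrt(4717).

64/sqrt(4717)


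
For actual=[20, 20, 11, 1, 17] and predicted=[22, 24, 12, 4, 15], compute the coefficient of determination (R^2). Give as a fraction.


Mean(y) = 69/5. SS_res = 34. SS_tot = 1294/5. R^2 = 1 - 34/(1294/5) = 562/647.

562/647


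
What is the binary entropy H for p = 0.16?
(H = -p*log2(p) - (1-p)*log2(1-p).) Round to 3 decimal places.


H = -0.16*log2(0.16) - 0.84*log2(0.84) = 0.634.

0.634


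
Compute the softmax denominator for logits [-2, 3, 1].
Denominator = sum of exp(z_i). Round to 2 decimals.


Denom = e^-2=0.1353 + e^3=20.0855 + e^1=2.7183. Sum = 22.9391, which rounds to 22.94.

22.94


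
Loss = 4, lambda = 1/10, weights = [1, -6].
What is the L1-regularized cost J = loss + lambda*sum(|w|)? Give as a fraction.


L1 norm = sum(|w|) = 7. J = 4 + 1/10 * 7 = 47/10.

47/10


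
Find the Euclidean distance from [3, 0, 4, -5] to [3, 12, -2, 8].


d = sqrt(sum of squared differences). (3-3)^2=0, (0-12)^2=144, (4--2)^2=36, (-5-8)^2=169. Sum = 349.

sqrt(349)


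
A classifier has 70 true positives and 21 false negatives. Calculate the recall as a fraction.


Recall = TP / (TP + FN) = 70 / 91 = 10/13.

10/13


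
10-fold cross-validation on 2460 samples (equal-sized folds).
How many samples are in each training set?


Each validation fold has 2460/10 = 246 samples. Training set = 2460 - 246 = 2214.

2214


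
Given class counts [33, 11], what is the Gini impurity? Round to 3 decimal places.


Total = 44. Proportions: 33/44, 11/44. sum(p_i^2) = 0.6250. Gini = 1 - 0.6250 = 0.3750, which rounds to 0.375.

0.375


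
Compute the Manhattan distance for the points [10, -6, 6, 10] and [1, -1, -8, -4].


d = sum of absolute differences: |10-1|=9 + |-6--1|=5 + |6--8|=14 + |10--4|=14 = 42.

42


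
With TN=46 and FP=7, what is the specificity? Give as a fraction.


Specificity = TN / (TN + FP) = 46 / 53 = 46/53.

46/53


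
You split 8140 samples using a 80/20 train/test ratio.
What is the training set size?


Test set = 8140 * 20% = 1628. Training set = 8140 - 1628 = 6512.

6512


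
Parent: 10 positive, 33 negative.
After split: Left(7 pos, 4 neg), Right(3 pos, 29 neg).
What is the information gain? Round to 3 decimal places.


H(parent) = 0.7824. H(left) = 0.9457, H(right) = 0.4489. Weighted = (11/43)*0.9457 + (32/43)*0.4489 = 0.5760. IG = 0.7824 - 0.5760 = 0.2064, which rounds to 0.206.

0.206


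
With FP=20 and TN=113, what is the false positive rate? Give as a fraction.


FPR = FP / (FP + TN) = 20 / 133 = 20/133.

20/133


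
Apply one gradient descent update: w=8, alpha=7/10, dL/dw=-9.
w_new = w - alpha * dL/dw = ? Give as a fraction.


w_new = 8 - 7/10 * -9 = 8 - -63/10 = 143/10.

143/10


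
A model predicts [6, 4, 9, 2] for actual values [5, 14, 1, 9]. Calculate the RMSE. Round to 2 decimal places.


MSE = 53.5000. RMSE = sqrt(53.5000) = 7.31.

7.31


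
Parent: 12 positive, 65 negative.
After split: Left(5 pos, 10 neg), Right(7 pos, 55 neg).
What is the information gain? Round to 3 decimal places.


H(parent) = 0.6243. H(left) = 0.9183, H(right) = 0.5086. Weighted = (15/77)*0.9183 + (62/77)*0.5086 = 0.5884. IG = 0.6243 - 0.5884 = 0.0359, which rounds to 0.036.

0.036


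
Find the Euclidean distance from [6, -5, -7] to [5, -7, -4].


d = sqrt(sum of squared differences). (6-5)^2=1, (-5--7)^2=4, (-7--4)^2=9. Sum = 14.

sqrt(14)


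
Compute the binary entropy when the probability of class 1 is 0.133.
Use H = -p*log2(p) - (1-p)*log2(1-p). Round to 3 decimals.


H = -0.133*log2(0.133) - 0.867*log2(0.867) = 0.566.

0.566


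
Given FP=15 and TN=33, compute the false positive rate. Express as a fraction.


FPR = FP / (FP + TN) = 15 / 48 = 5/16.

5/16


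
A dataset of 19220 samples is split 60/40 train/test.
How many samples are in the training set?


Test set = 19220 * 40% = 7688. Training set = 19220 - 7688 = 11532.

11532


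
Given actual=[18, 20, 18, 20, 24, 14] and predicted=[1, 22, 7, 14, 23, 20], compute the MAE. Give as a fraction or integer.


MAE = (1/6) * (|18-1|=17 + |20-22|=2 + |18-7|=11 + |20-14|=6 + |24-23|=1 + |14-20|=6). Sum = 43. MAE = 43/6.

43/6


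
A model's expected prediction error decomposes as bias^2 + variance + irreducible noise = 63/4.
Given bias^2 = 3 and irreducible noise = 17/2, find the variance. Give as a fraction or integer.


Total error = bias^2 + variance + irreducible noise. So variance = 63/4 - 3 - 17/2 = 17/4.

17/4


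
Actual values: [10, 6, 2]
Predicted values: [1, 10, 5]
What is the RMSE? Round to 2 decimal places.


MSE = 35.3333. RMSE = sqrt(35.3333) = 5.94.

5.94


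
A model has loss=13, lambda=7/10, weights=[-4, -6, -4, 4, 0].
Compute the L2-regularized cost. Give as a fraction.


L2 sq norm = sum(w^2) = 84. J = 13 + 7/10 * 84 = 359/5.

359/5


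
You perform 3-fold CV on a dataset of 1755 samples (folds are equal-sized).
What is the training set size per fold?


Each validation fold has 1755/3 = 585 samples. Training set = 1755 - 585 = 1170.

1170


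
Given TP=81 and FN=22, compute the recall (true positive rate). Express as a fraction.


Recall = TP / (TP + FN) = 81 / 103 = 81/103.

81/103


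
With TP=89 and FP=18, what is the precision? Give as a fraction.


Precision = TP / (TP + FP) = 89 / 107 = 89/107.

89/107


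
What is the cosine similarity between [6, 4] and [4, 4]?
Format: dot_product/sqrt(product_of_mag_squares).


dot = 40. |a|^2 = 52, |b|^2 = 32. cos = 40/sqrt(1664).

40/sqrt(1664)


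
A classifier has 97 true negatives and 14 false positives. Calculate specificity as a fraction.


Specificity = TN / (TN + FP) = 97 / 111 = 97/111.

97/111


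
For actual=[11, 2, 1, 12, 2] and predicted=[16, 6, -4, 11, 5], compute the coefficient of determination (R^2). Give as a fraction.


Mean(y) = 28/5. SS_res = 76. SS_tot = 586/5. R^2 = 1 - 76/(586/5) = 103/293.

103/293


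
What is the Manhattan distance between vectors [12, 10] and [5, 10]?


d = sum of absolute differences: |12-5|=7 + |10-10|=0 = 7.

7


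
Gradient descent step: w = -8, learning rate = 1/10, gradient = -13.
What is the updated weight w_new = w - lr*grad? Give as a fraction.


w_new = -8 - 1/10 * -13 = -8 - -13/10 = -67/10.

-67/10


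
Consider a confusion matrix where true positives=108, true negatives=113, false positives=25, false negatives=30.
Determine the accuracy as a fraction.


Accuracy = (TP + TN) / (TP + TN + FP + FN) = (108 + 113) / 276 = 221/276.

221/276


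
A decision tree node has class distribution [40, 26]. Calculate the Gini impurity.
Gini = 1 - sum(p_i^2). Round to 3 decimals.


Total = 66. Proportions: 40/66, 26/66. sum(p_i^2) = 0.5225. Gini = 1 - 0.5225 = 0.4775, which rounds to 0.478.

0.478


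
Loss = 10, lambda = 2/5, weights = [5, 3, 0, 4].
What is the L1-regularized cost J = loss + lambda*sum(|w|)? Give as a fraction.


L1 norm = sum(|w|) = 12. J = 10 + 2/5 * 12 = 74/5.

74/5


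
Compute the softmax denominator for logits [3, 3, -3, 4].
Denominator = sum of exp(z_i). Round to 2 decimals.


Denom = e^3=20.0855 + e^3=20.0855 + e^-3=0.0498 + e^4=54.5982. Sum = 94.8190, which rounds to 94.82.

94.82


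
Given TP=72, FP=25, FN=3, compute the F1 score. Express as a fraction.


Precision = 72/97 = 72/97. Recall = 72/75 = 24/25. F1 = 2*P*R/(P+R) = 36/43.

36/43


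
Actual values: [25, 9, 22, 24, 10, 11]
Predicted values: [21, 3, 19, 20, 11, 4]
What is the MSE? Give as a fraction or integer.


MSE = (1/6) * ((25-21)^2=16 + (9-3)^2=36 + (22-19)^2=9 + (24-20)^2=16 + (10-11)^2=1 + (11-4)^2=49). Sum = 127. MSE = 127/6.

127/6


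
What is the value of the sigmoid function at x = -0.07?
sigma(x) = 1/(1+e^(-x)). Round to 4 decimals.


sigma(-0.07) = 1/(1+e^(0.07)) = 1/(1+1.072508) = 1/2.072508 = 0.4825.

0.4825


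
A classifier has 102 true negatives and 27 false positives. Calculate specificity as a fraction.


Specificity = TN / (TN + FP) = 102 / 129 = 34/43.

34/43


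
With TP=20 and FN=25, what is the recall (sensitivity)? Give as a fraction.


Recall = TP / (TP + FN) = 20 / 45 = 4/9.

4/9


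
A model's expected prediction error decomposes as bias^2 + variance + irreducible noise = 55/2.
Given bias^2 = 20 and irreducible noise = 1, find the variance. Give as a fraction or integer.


Total error = bias^2 + variance + irreducible noise. So variance = 55/2 - 20 - 1 = 13/2.

13/2


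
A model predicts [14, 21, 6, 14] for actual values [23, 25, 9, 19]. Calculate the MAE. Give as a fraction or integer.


MAE = (1/4) * (|23-14|=9 + |25-21|=4 + |9-6|=3 + |19-14|=5). Sum = 21. MAE = 21/4.

21/4


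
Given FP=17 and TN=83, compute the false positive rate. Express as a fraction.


FPR = FP / (FP + TN) = 17 / 100 = 17/100.

17/100


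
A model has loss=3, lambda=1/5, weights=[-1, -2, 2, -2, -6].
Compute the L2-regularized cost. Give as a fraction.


L2 sq norm = sum(w^2) = 49. J = 3 + 1/5 * 49 = 64/5.

64/5


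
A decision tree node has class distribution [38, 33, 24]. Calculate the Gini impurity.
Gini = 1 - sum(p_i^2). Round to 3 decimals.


Total = 95. Proportions: 38/95, 33/95, 24/95. sum(p_i^2) = 0.3445. Gini = 1 - 0.3445 = 0.6555, which rounds to 0.656.

0.656


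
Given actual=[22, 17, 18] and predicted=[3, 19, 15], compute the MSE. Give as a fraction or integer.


MSE = (1/3) * ((22-3)^2=361 + (17-19)^2=4 + (18-15)^2=9). Sum = 374. MSE = 374/3.

374/3


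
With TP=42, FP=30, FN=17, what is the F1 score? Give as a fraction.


Precision = 42/72 = 7/12. Recall = 42/59 = 42/59. F1 = 2*P*R/(P+R) = 84/131.

84/131


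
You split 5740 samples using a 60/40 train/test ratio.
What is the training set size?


Test set = 5740 * 40% = 2296. Training set = 5740 - 2296 = 3444.

3444


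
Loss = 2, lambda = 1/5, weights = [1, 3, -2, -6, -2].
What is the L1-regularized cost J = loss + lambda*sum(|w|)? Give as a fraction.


L1 norm = sum(|w|) = 14. J = 2 + 1/5 * 14 = 24/5.

24/5


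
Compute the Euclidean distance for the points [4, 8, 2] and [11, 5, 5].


d = sqrt(sum of squared differences). (4-11)^2=49, (8-5)^2=9, (2-5)^2=9. Sum = 67.

sqrt(67)


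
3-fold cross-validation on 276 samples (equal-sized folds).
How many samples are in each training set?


Each validation fold has 276/3 = 92 samples. Training set = 276 - 92 = 184.

184


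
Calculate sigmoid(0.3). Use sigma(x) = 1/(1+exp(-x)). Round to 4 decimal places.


sigma(0.3) = 1/(1+e^(-0.3)) = 1/(1+0.740818) = 1/1.740818 = 0.5744.

0.5744


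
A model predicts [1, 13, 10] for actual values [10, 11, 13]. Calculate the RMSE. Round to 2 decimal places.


MSE = 31.3333. RMSE = sqrt(31.3333) = 5.60.

5.60


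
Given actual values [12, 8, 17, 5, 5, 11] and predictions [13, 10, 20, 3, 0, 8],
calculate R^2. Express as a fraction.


Mean(y) = 29/3. SS_res = 52. SS_tot = 322/3. R^2 = 1 - 52/(322/3) = 83/161.

83/161


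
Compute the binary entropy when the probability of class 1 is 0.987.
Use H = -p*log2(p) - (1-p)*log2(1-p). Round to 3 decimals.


H = -0.987*log2(0.987) - 0.013*log2(0.013) = 0.100.

0.100


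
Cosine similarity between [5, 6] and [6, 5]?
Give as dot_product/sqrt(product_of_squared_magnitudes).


dot = 60. |a|^2 = 61, |b|^2 = 61. cos = 60/sqrt(3721).

60/sqrt(3721)


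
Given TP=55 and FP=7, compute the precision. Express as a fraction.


Precision = TP / (TP + FP) = 55 / 62 = 55/62.

55/62


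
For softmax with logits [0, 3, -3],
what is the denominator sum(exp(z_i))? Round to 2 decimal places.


Denom = e^0=1.0000 + e^3=20.0855 + e^-3=0.0498. Sum = 21.1353, which rounds to 21.14.

21.14


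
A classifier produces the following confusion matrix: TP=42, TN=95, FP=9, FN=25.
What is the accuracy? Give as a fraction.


Accuracy = (TP + TN) / (TP + TN + FP + FN) = (42 + 95) / 171 = 137/171.

137/171


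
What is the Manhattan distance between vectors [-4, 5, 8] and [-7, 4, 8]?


d = sum of absolute differences: |-4--7|=3 + |5-4|=1 + |8-8|=0 = 4.

4


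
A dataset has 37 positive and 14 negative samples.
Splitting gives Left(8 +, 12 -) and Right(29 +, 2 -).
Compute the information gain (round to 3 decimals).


H(parent) = 0.8479. H(left) = 0.9710, H(right) = 0.3451. Weighted = (20/51)*0.9710 + (31/51)*0.3451 = 0.5906. IG = 0.8479 - 0.5906 = 0.2573, which rounds to 0.257.

0.257


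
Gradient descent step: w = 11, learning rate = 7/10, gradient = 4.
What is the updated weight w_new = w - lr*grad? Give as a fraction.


w_new = 11 - 7/10 * 4 = 11 - 14/5 = 41/5.

41/5


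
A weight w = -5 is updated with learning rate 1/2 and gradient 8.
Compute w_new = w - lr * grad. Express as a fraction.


w_new = -5 - 1/2 * 8 = -5 - 4 = -9.

-9


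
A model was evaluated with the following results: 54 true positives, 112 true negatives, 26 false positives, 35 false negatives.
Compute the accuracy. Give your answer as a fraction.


Accuracy = (TP + TN) / (TP + TN + FP + FN) = (54 + 112) / 227 = 166/227.

166/227


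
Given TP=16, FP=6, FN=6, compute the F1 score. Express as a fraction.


Precision = 16/22 = 8/11. Recall = 16/22 = 8/11. F1 = 2*P*R/(P+R) = 8/11.

8/11


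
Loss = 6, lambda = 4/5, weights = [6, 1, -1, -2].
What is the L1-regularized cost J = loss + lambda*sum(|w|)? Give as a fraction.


L1 norm = sum(|w|) = 10. J = 6 + 4/5 * 10 = 14.

14


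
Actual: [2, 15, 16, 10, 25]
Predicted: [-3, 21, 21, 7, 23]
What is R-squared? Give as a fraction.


Mean(y) = 68/5. SS_res = 99. SS_tot = 1426/5. R^2 = 1 - 99/(1426/5) = 931/1426.

931/1426


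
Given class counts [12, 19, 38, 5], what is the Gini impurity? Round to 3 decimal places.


Total = 74. Proportions: 12/74, 19/74, 38/74, 5/74. sum(p_i^2) = 0.3605. Gini = 1 - 0.3605 = 0.6395, which rounds to 0.640.

0.640


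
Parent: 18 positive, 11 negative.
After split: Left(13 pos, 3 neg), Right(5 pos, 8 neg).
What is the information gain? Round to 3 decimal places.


H(parent) = 0.9576. H(left) = 0.6962, H(right) = 0.9612. Weighted = (16/29)*0.6962 + (13/29)*0.9612 = 0.8150. IG = 0.9576 - 0.8150 = 0.1426, which rounds to 0.143.

0.143


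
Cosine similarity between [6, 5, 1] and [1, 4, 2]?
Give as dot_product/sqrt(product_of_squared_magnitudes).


dot = 28. |a|^2 = 62, |b|^2 = 21. cos = 28/sqrt(1302).

28/sqrt(1302)


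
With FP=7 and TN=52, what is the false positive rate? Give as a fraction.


FPR = FP / (FP + TN) = 7 / 59 = 7/59.

7/59


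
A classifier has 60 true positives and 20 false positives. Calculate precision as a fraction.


Precision = TP / (TP + FP) = 60 / 80 = 3/4.

3/4


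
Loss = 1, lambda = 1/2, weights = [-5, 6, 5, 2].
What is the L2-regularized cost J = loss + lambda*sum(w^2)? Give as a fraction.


L2 sq norm = sum(w^2) = 90. J = 1 + 1/2 * 90 = 46.

46


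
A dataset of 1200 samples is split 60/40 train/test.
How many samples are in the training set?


Test set = 1200 * 40% = 480. Training set = 1200 - 480 = 720.

720


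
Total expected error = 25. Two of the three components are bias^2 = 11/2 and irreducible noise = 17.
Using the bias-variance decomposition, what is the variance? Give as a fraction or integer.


Total error = bias^2 + variance + irreducible noise. So variance = 25 - 11/2 - 17 = 5/2.

5/2


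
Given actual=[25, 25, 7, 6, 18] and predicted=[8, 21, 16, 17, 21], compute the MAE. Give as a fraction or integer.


MAE = (1/5) * (|25-8|=17 + |25-21|=4 + |7-16|=9 + |6-17|=11 + |18-21|=3). Sum = 44. MAE = 44/5.

44/5


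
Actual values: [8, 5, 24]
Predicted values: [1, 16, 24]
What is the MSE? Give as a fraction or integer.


MSE = (1/3) * ((8-1)^2=49 + (5-16)^2=121 + (24-24)^2=0). Sum = 170. MSE = 170/3.

170/3


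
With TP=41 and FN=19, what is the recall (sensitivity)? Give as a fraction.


Recall = TP / (TP + FN) = 41 / 60 = 41/60.

41/60


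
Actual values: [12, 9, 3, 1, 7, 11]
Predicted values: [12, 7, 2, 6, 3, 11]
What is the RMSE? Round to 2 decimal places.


MSE = 7.6667. RMSE = sqrt(7.6667) = 2.77.

2.77


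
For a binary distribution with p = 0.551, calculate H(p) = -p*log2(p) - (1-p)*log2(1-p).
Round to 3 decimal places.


H = -0.551*log2(0.551) - 0.449*log2(0.449) = 0.992.

0.992


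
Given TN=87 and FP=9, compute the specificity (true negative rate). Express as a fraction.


Specificity = TN / (TN + FP) = 87 / 96 = 29/32.

29/32


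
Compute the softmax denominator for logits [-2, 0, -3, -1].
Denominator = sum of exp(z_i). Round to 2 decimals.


Denom = e^-2=0.1353 + e^0=1.0000 + e^-3=0.0498 + e^-1=0.3679. Sum = 1.5530, which rounds to 1.55.

1.55


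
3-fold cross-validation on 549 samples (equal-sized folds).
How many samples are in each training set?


Each validation fold has 549/3 = 183 samples. Training set = 549 - 183 = 366.

366


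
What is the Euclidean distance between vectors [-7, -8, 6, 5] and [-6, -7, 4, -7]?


d = sqrt(sum of squared differences). (-7--6)^2=1, (-8--7)^2=1, (6-4)^2=4, (5--7)^2=144. Sum = 150.

sqrt(150)


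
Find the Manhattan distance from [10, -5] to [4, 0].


d = sum of absolute differences: |10-4|=6 + |-5-0|=5 = 11.

11


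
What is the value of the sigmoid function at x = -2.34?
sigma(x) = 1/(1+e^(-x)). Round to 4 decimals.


sigma(-2.34) = 1/(1+e^(2.34)) = 1/(1+10.381237) = 1/11.381237 = 0.0879.

0.0879


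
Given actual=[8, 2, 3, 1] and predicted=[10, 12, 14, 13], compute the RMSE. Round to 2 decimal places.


MSE = 92.2500. RMSE = sqrt(92.2500) = 9.60.

9.60


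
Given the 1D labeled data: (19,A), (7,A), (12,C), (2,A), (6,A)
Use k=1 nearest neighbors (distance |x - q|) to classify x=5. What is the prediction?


Distances: |19-5|=14, |7-5|=2, |12-5|=7, |2-5|=3, |6-5|=1. 1 nearest: (6,A). Counts: {'A': 1}. Majority class: A.

A


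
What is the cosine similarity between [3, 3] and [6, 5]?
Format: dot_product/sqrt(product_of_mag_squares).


dot = 33. |a|^2 = 18, |b|^2 = 61. cos = 33/sqrt(1098).

33/sqrt(1098)


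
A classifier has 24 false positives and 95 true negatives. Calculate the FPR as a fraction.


FPR = FP / (FP + TN) = 24 / 119 = 24/119.

24/119


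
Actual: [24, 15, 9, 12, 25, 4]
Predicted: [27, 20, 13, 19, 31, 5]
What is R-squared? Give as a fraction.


Mean(y) = 89/6. SS_res = 136. SS_tot = 2081/6. R^2 = 1 - 136/(2081/6) = 1265/2081.

1265/2081


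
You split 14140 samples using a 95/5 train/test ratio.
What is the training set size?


Test set = 14140 * 5% = 707. Training set = 14140 - 707 = 13433.

13433


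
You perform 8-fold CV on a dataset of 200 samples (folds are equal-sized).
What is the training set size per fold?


Each validation fold has 200/8 = 25 samples. Training set = 200 - 25 = 175.

175


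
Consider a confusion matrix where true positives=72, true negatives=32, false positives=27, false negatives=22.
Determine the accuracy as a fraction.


Accuracy = (TP + TN) / (TP + TN + FP + FN) = (72 + 32) / 153 = 104/153.

104/153


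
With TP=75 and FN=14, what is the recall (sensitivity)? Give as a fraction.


Recall = TP / (TP + FN) = 75 / 89 = 75/89.

75/89


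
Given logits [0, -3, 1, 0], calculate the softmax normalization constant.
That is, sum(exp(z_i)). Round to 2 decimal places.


Denom = e^0=1.0000 + e^-3=0.0498 + e^1=2.7183 + e^0=1.0000. Sum = 4.7681, which rounds to 4.77.

4.77


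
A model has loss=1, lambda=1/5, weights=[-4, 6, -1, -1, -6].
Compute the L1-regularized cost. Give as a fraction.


L1 norm = sum(|w|) = 18. J = 1 + 1/5 * 18 = 23/5.

23/5


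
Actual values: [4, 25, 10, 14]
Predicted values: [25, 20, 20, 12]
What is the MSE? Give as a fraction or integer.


MSE = (1/4) * ((4-25)^2=441 + (25-20)^2=25 + (10-20)^2=100 + (14-12)^2=4). Sum = 570. MSE = 285/2.

285/2


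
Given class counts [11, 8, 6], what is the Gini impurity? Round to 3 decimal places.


Total = 25. Proportions: 11/25, 8/25, 6/25. sum(p_i^2) = 0.3536. Gini = 1 - 0.3536 = 0.6464, which rounds to 0.646.

0.646


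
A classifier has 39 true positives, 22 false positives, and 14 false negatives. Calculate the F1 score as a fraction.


Precision = 39/61 = 39/61. Recall = 39/53 = 39/53. F1 = 2*P*R/(P+R) = 13/19.

13/19


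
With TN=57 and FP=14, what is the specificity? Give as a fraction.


Specificity = TN / (TN + FP) = 57 / 71 = 57/71.

57/71


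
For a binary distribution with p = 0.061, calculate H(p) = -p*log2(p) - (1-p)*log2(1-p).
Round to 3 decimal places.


H = -0.061*log2(0.061) - 0.939*log2(0.939) = 0.331.

0.331


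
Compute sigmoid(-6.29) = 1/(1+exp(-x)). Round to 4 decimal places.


sigma(-6.29) = 1/(1+e^(6.29)) = 1/(1+539.153329) = 1/540.153329 = 0.0019.

0.0019


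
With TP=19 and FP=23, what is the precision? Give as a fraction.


Precision = TP / (TP + FP) = 19 / 42 = 19/42.

19/42


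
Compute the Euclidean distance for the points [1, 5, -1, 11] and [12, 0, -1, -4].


d = sqrt(sum of squared differences). (1-12)^2=121, (5-0)^2=25, (-1--1)^2=0, (11--4)^2=225. Sum = 371.

sqrt(371)


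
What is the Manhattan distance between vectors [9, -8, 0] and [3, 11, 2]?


d = sum of absolute differences: |9-3|=6 + |-8-11|=19 + |0-2|=2 = 27.

27


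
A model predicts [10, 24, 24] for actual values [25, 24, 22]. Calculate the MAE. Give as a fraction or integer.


MAE = (1/3) * (|25-10|=15 + |24-24|=0 + |22-24|=2). Sum = 17. MAE = 17/3.

17/3


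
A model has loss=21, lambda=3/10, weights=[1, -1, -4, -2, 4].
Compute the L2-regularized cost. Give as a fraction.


L2 sq norm = sum(w^2) = 38. J = 21 + 3/10 * 38 = 162/5.

162/5


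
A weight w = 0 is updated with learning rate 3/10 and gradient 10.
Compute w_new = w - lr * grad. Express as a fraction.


w_new = 0 - 3/10 * 10 = 0 - 3 = -3.

-3


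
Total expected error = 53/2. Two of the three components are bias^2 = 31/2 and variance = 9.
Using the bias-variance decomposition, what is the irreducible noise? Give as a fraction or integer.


Total error = bias^2 + variance + irreducible noise. So irreducible noise = 53/2 - 31/2 - 9 = 2.

2


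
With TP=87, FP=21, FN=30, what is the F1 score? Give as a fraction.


Precision = 87/108 = 29/36. Recall = 87/117 = 29/39. F1 = 2*P*R/(P+R) = 58/75.

58/75


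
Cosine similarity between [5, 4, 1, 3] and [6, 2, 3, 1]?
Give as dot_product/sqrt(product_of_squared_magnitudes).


dot = 44. |a|^2 = 51, |b|^2 = 50. cos = 44/sqrt(2550).

44/sqrt(2550)


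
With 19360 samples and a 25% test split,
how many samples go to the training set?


Test set = 19360 * 25% = 4840. Training set = 19360 - 4840 = 14520.

14520


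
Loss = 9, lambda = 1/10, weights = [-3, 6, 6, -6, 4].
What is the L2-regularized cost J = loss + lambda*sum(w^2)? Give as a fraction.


L2 sq norm = sum(w^2) = 133. J = 9 + 1/10 * 133 = 223/10.

223/10


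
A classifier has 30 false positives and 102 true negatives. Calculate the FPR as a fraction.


FPR = FP / (FP + TN) = 30 / 132 = 5/22.

5/22


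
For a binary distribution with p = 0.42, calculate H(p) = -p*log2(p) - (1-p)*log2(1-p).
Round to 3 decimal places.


H = -0.42*log2(0.42) - 0.58*log2(0.58) = 0.981.

0.981


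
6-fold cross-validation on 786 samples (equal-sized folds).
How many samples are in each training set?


Each validation fold has 786/6 = 131 samples. Training set = 786 - 131 = 655.

655


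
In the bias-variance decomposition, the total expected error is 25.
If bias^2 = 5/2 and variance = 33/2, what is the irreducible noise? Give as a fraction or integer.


Total error = bias^2 + variance + irreducible noise. So irreducible noise = 25 - 5/2 - 33/2 = 6.

6


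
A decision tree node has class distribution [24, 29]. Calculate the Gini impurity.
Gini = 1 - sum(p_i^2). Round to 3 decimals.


Total = 53. Proportions: 24/53, 29/53. sum(p_i^2) = 0.5044. Gini = 1 - 0.5044 = 0.4956, which rounds to 0.496.

0.496


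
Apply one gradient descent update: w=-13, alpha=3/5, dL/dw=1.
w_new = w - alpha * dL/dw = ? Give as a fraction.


w_new = -13 - 3/5 * 1 = -13 - 3/5 = -68/5.

-68/5


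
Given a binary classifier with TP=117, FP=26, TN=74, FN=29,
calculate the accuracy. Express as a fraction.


Accuracy = (TP + TN) / (TP + TN + FP + FN) = (117 + 74) / 246 = 191/246.

191/246


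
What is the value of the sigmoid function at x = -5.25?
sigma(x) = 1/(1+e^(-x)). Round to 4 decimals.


sigma(-5.25) = 1/(1+e^(5.25)) = 1/(1+190.566268) = 1/191.566268 = 0.0052.

0.0052


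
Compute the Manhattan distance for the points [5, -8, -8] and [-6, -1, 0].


d = sum of absolute differences: |5--6|=11 + |-8--1|=7 + |-8-0|=8 = 26.

26


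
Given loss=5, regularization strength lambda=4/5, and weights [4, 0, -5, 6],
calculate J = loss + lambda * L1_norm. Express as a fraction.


L1 norm = sum(|w|) = 15. J = 5 + 4/5 * 15 = 17.

17


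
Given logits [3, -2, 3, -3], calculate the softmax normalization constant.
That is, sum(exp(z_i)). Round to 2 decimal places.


Denom = e^3=20.0855 + e^-2=0.1353 + e^3=20.0855 + e^-3=0.0498. Sum = 40.3561, which rounds to 40.36.

40.36


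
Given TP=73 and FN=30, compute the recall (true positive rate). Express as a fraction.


Recall = TP / (TP + FN) = 73 / 103 = 73/103.

73/103


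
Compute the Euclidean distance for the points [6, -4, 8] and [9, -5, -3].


d = sqrt(sum of squared differences). (6-9)^2=9, (-4--5)^2=1, (8--3)^2=121. Sum = 131.

sqrt(131)


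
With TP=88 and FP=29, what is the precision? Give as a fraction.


Precision = TP / (TP + FP) = 88 / 117 = 88/117.

88/117


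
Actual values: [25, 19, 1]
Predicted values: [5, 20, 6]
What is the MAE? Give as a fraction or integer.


MAE = (1/3) * (|25-5|=20 + |19-20|=1 + |1-6|=5). Sum = 26. MAE = 26/3.

26/3


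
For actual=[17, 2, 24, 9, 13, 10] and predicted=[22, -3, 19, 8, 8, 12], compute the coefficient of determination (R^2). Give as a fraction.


Mean(y) = 25/2. SS_res = 105. SS_tot = 563/2. R^2 = 1 - 105/(563/2) = 353/563.

353/563


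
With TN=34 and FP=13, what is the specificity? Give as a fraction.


Specificity = TN / (TN + FP) = 34 / 47 = 34/47.

34/47


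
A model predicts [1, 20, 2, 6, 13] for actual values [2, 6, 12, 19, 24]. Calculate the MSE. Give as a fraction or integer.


MSE = (1/5) * ((2-1)^2=1 + (6-20)^2=196 + (12-2)^2=100 + (19-6)^2=169 + (24-13)^2=121). Sum = 587. MSE = 587/5.

587/5


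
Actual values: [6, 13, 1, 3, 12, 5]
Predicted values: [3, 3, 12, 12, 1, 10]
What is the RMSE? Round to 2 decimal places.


MSE = 76.1667. RMSE = sqrt(76.1667) = 8.73.

8.73


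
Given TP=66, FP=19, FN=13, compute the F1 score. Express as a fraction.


Precision = 66/85 = 66/85. Recall = 66/79 = 66/79. F1 = 2*P*R/(P+R) = 33/41.

33/41


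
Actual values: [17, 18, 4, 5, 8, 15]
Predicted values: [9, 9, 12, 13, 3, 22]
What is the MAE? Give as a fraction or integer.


MAE = (1/6) * (|17-9|=8 + |18-9|=9 + |4-12|=8 + |5-13|=8 + |8-3|=5 + |15-22|=7). Sum = 45. MAE = 15/2.

15/2


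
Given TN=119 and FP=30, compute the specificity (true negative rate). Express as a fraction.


Specificity = TN / (TN + FP) = 119 / 149 = 119/149.

119/149


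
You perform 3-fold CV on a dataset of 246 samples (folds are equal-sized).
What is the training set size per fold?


Each validation fold has 246/3 = 82 samples. Training set = 246 - 82 = 164.

164


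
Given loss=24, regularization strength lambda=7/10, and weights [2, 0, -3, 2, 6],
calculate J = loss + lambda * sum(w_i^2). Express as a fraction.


L2 sq norm = sum(w^2) = 53. J = 24 + 7/10 * 53 = 611/10.

611/10


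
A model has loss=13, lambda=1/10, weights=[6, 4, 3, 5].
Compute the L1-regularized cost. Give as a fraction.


L1 norm = sum(|w|) = 18. J = 13 + 1/10 * 18 = 74/5.

74/5


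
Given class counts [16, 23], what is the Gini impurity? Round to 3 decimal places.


Total = 39. Proportions: 16/39, 23/39. sum(p_i^2) = 0.5161. Gini = 1 - 0.5161 = 0.4839, which rounds to 0.484.

0.484


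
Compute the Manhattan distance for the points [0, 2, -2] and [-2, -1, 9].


d = sum of absolute differences: |0--2|=2 + |2--1|=3 + |-2-9|=11 = 16.

16


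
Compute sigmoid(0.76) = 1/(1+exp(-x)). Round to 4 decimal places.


sigma(0.76) = 1/(1+e^(-0.76)) = 1/(1+0.467666) = 1/1.467666 = 0.6814.

0.6814


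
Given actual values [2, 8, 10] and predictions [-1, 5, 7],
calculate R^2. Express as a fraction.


Mean(y) = 20/3. SS_res = 27. SS_tot = 104/3. R^2 = 1 - 27/(104/3) = 23/104.

23/104


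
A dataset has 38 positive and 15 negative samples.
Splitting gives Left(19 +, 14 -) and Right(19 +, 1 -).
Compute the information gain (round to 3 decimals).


H(parent) = 0.8595. H(left) = 0.9834, H(right) = 0.2864. Weighted = (33/53)*0.9834 + (20/53)*0.2864 = 0.7204. IG = 0.8595 - 0.7204 = 0.1391, which rounds to 0.139.

0.139
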